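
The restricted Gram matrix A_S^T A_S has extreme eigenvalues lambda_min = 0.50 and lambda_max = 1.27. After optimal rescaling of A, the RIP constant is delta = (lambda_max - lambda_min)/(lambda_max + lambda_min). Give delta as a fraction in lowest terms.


lambda_max - lambda_min = 1.27 - 0.50 = 0.77.
lambda_max + lambda_min = 1.27 + 0.50 = 1.77.
delta = 0.77/1.77 = 77/177.

77/177


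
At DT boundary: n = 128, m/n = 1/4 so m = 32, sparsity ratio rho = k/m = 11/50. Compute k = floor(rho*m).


m = 1/4*128 = 32.
rho = 11/50.
rho*m = 11/50*32 = 7.04.
k = floor(7.04) = 7.

7


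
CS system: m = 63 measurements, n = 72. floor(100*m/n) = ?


100*m/n = 100*63/72 ≈ 87.5.
floor = 87.

87


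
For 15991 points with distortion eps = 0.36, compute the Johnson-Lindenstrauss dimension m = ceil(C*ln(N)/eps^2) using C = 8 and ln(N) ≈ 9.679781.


ln(15991) ≈ 9.679781.
eps^2 = 0.36^2 = 0.1296.
C*ln(N)/eps^2 ≈ 8*9.679781/0.1296 ≈ 597.5173.
m = ceil(597.5173) = 598.

598


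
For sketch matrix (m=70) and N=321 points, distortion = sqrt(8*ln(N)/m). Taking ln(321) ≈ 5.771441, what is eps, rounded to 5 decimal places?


ln(321) ≈ 5.771441.
8*ln(N)/m ≈ 8*5.771441/70 ≈ 0.65959326.
eps = sqrt(0.65959326) ≈ 0.8121535 ≈ 0.81215.

0.81215


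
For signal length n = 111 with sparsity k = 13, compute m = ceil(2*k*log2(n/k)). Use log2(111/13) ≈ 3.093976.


log2(n/k) = log2(111/13) ≈ 3.093976.
2*k*log2(n/k) ≈ 2*13*3.093976 = 80.443376.
m = ceil(80.443376) = 81.

81


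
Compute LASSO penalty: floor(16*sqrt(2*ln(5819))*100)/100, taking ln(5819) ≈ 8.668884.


ln(5819) ≈ 8.668884.
2*ln(n) ≈ 17.337768.
sqrt(2*ln(n)) ≈ sqrt(17.337768) ≈ 4.163865.
lambda ≈ 16*4.163865 = 66.62184.
floor(lambda*100)/100 = 66.62.

66.62


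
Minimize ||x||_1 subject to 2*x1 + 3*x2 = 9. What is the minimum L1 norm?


Axis intercepts:
  x1 = 9/2, x2 = 0: L1 = 9/2
  x1 = 0, x2 = 3: L1 = 3
x* = (0, 3)
||x*||_1 = 3.

3


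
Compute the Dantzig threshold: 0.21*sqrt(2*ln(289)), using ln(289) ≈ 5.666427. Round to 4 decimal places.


ln(289) ≈ 5.666427.
2*ln(n) ≈ 11.332854.
sqrt(2*ln(n)) ≈ sqrt(11.332854) ≈ 3.36643.
threshold ≈ 0.21*3.36643 = 0.7069503 ≈ 0.7070.

0.7070


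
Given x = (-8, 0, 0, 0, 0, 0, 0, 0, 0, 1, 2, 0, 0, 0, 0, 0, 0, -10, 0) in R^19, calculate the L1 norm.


Non-zero entries: [(0, -8), (9, 1), (10, 2), (17, -10)]
Absolute values: [8, 1, 2, 10]
||x||_1 = sum = 21.

21


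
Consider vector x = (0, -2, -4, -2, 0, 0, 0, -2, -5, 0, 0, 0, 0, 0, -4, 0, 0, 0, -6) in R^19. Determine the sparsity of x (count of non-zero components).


Non-zero positions: [1, 2, 3, 7, 8, 14, 18].
Sparsity = 7.

7


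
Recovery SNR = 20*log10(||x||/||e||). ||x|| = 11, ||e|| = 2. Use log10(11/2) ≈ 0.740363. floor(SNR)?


||x||/||e|| = 11/2.
log10(11/2) ≈ 0.740363.
20*log10(||x||/||e||) ≈ 20*0.740363 = 14.80726.
floor(14.80726) = 14.

14


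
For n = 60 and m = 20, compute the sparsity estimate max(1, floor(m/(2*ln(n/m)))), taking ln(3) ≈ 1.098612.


n/m = 60/20 = 3.
ln(n/m) ≈ 1.098612.
2*ln(n/m) ≈ 2.197224.
m/(2*ln(n/m)) ≈ 20/2.197224 ≈ 9.1024.
floor = 9.
k_max = max(1, 9) = 9.

9


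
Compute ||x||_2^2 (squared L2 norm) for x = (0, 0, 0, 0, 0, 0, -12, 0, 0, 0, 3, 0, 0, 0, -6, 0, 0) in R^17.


Non-zero entries: [(6, -12), (10, 3), (14, -6)]
Squares: [144, 9, 36]
||x||_2^2 = sum = 189.

189


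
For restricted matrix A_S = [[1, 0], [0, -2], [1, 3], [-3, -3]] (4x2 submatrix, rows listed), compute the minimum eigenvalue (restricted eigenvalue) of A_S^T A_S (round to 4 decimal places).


A_S^T A_S = [[11, 12], [12, 22]].
trace = 33.
det = 98.
disc = trace^2 - 4*det = 1089 - 4*98 = 697.
sqrt(697) ≈ 26.400758.
lam_min = (33 - sqrt(697))/2 ≈ (33 - 26.400758)/2 = 3.299621 ≈ 3.2996.

3.2996


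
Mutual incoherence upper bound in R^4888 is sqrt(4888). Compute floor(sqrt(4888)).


69^2 = 4761 <= 4888 < 4900 = 70^2, so 69 <= sqrt(4888) < 70.
floor(sqrt(4888)) = 69.

69


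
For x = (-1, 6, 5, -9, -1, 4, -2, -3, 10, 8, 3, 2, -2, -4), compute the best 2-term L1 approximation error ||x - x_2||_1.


Sorted |x_i| descending: [10, 9, 8, 6, 5, 4, 4, 3, 3, 2, 2, 2, 1, 1]
Keep top 2: [10, 9]
Tail entries: [8, 6, 5, 4, 4, 3, 3, 2, 2, 2, 1, 1]
L1 error = sum of tail = 41.

41


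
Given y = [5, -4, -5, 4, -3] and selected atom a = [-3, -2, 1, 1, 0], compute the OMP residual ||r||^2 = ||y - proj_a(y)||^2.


a^T a = 15.
a^T y = -8.
coeff = -8/15 = -8/15.
||r||^2 = 1301/15.

1301/15


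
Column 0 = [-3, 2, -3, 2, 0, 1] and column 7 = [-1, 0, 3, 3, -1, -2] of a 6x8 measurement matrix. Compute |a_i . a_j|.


Inner product: -3*-1 + 2*0 + -3*3 + 2*3 + 0*-1 + 1*-2
Products: [3, 0, -9, 6, 0, -2]
Sum = -2.
|dot| = 2.

2


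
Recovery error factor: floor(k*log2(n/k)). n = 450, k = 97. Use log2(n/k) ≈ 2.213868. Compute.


log2(n/k) = log2(450/97) ≈ 2.213868.
k*log2(n/k) ≈ 97*2.213868 = 214.745196.
floor(214.745196) = 214.

214


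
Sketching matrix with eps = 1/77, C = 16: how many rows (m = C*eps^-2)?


1/eps = 77.
(1/eps)^2 = 5929.
m = 16*5929 = 94864.

94864


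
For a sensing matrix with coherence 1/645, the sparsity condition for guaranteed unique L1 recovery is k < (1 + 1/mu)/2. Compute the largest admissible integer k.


1/mu = 645.
1 + 1/mu = 646.
(1 + 1/mu)/2 = 323 is an integer and the inequality is strict, so k_max = 323 - 1 = 322.

322


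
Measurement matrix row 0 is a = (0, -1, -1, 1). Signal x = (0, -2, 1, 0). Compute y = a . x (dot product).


Non-zero terms: ['-1*-2', '-1*1']
Products: [2, -1]
y = sum = 1.

1


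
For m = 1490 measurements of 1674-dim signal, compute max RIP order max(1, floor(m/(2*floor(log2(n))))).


floor(log2(1674)) = 10.
2*10 = 20.
m/(2*floor(log2(n))) = 1490/20 ≈ 74.5.
floor = 74.
k = max(1, 74) = 74.

74


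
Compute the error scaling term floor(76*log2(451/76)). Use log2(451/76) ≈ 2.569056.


log2(n/k) = log2(451/76) ≈ 2.569056.
k*log2(n/k) ≈ 76*2.569056 = 195.248256.
floor(195.248256) = 195.

195


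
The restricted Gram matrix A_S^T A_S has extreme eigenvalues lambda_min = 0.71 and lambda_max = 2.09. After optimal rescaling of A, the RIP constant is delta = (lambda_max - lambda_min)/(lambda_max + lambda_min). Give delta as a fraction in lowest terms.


lambda_max - lambda_min = 2.09 - 0.71 = 1.38.
lambda_max + lambda_min = 2.09 + 0.71 = 2.80.
delta = 1.38/2.80 = 138/280 = 69/140.

69/140


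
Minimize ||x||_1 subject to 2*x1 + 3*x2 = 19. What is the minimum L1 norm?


Axis intercepts:
  x1 = 19/2, x2 = 0: L1 = 19/2
  x1 = 0, x2 = 19/3: L1 = 19/3
x* = (0, 19/3)
||x*||_1 = 19/3.

19/3


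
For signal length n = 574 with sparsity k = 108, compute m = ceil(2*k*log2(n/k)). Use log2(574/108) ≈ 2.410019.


log2(n/k) = log2(574/108) ≈ 2.410019.
2*k*log2(n/k) ≈ 2*108*2.410019 = 520.564104.
m = ceil(520.564104) = 521.

521


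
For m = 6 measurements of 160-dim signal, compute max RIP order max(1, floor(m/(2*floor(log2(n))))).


floor(log2(160)) = 7.
2*7 = 14.
m/(2*floor(log2(n))) = 6/14 ≈ 0.4286.
floor = 0.
k = max(1, 0) = 1.

1


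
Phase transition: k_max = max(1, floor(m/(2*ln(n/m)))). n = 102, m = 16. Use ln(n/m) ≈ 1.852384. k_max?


n/m = 102/16 = 51/8.
ln(n/m) ≈ 1.852384.
2*ln(n/m) ≈ 3.704768.
m/(2*ln(n/m)) ≈ 16/3.704768 ≈ 4.3188.
floor = 4.
k_max = max(1, 4) = 4.

4


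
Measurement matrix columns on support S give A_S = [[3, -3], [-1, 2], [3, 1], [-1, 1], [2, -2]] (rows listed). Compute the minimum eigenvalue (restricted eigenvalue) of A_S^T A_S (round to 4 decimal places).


A_S^T A_S = [[24, -13], [-13, 19]].
trace = 43.
det = 287.
disc = trace^2 - 4*det = 1849 - 4*287 = 701.
sqrt(701) ≈ 26.476405.
lam_min = (43 - sqrt(701))/2 ≈ (43 - 26.476405)/2 = 8.2617975 ≈ 8.2618.

8.2618


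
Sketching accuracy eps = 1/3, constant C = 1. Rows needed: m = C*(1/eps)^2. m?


1/eps = 3.
(1/eps)^2 = 9.
m = 1*9 = 9.

9


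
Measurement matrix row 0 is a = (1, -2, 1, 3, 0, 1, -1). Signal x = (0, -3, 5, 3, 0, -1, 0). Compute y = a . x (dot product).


Non-zero terms: ['-2*-3', '1*5', '3*3', '1*-1']
Products: [6, 5, 9, -1]
y = sum = 19.

19


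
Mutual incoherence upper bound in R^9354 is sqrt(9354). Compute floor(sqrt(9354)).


96^2 = 9216 <= 9354 < 9409 = 97^2, so 96 <= sqrt(9354) < 97.
floor(sqrt(9354)) = 96.

96


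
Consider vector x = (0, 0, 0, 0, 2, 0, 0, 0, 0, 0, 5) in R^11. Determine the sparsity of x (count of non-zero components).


Non-zero positions: [4, 10].
Sparsity = 2.

2


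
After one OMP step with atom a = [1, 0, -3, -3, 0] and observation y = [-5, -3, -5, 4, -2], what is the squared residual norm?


a^T a = 19.
a^T y = -2.
coeff = -2/19 = -2/19.
||r||^2 = 1497/19.

1497/19


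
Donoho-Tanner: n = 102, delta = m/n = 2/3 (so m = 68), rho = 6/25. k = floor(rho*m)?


m = 2/3*102 = 68.
rho = 6/25.
rho*m = 6/25*68 = 16.32.
k = floor(16.32) = 16.

16


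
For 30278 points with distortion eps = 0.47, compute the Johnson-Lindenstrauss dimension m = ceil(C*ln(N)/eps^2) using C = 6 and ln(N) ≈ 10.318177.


ln(30278) ≈ 10.318177.
eps^2 = 0.47^2 = 0.2209.
C*ln(N)/eps^2 ≈ 6*10.318177/0.2209 ≈ 280.2583.
m = ceil(280.2583) = 281.

281


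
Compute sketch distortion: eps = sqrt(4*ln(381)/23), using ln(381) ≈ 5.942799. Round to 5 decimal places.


ln(381) ≈ 5.942799.
4*ln(N)/m ≈ 4*5.942799/23 ≈ 1.03353026.
eps = sqrt(1.03353026) ≈ 1.0166269 ≈ 1.01663.

1.01663


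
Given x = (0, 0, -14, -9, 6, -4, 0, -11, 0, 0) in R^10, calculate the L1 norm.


Non-zero entries: [(2, -14), (3, -9), (4, 6), (5, -4), (7, -11)]
Absolute values: [14, 9, 6, 4, 11]
||x||_1 = sum = 44.

44


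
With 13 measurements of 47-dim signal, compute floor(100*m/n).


100*m/n = 100*13/47 ≈ 27.6596.
floor = 27.

27


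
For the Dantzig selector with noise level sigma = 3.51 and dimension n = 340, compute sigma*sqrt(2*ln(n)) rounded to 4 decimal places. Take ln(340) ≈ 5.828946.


ln(340) ≈ 5.828946.
2*ln(n) ≈ 11.657892.
sqrt(2*ln(n)) ≈ sqrt(11.657892) ≈ 3.414366.
threshold ≈ 3.51*3.414366 = 11.98442466 ≈ 11.9844.

11.9844


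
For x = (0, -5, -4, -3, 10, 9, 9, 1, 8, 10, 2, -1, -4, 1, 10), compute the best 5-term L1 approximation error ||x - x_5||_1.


Sorted |x_i| descending: [10, 10, 10, 9, 9, 8, 5, 4, 4, 3, 2, 1, 1, 1, 0]
Keep top 5: [10, 10, 10, 9, 9]
Tail entries: [8, 5, 4, 4, 3, 2, 1, 1, 1, 0]
L1 error = sum of tail = 29.

29


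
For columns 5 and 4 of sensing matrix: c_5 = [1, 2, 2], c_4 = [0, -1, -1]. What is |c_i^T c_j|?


Inner product: 1*0 + 2*-1 + 2*-1
Products: [0, -2, -2]
Sum = -4.
|dot| = 4.

4


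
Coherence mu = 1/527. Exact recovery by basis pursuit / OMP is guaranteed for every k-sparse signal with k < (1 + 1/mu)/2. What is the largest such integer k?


1/mu = 527.
1 + 1/mu = 528.
(1 + 1/mu)/2 = 264 is an integer and the inequality is strict, so k_max = 264 - 1 = 263.

263


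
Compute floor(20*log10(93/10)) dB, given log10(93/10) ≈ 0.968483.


||x||/||e|| = 93/10.
log10(93/10) ≈ 0.968483.
20*log10(||x||/||e||) ≈ 20*0.968483 = 19.36966.
floor(19.36966) = 19.

19


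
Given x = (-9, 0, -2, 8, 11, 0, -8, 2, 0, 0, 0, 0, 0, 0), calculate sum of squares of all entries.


Non-zero entries: [(0, -9), (2, -2), (3, 8), (4, 11), (6, -8), (7, 2)]
Squares: [81, 4, 64, 121, 64, 4]
||x||_2^2 = sum = 338.

338


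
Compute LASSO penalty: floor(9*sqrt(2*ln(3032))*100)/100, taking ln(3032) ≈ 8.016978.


ln(3032) ≈ 8.016978.
2*ln(n) ≈ 16.033956.
sqrt(2*ln(n)) ≈ sqrt(16.033956) ≈ 4.004242.
lambda ≈ 9*4.004242 = 36.038178.
floor(lambda*100)/100 = 36.03.

36.03


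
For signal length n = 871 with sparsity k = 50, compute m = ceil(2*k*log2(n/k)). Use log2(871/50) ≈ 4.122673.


log2(n/k) = log2(871/50) ≈ 4.122673.
2*k*log2(n/k) ≈ 2*50*4.122673 = 412.2673.
m = ceil(412.2673) = 413.

413


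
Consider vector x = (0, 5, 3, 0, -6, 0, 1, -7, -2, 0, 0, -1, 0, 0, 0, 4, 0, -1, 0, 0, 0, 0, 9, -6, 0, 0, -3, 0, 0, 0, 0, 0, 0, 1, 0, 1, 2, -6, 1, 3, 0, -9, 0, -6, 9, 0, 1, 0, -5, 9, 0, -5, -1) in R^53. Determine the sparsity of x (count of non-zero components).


Non-zero positions: [1, 2, 4, 6, 7, 8, 11, 15, 17, 22, 23, 26, 33, 35, 36, 37, 38, 39, 41, 43, 44, 46, 48, 49, 51, 52].
Sparsity = 26.

26


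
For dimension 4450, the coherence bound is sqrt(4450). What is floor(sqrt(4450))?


66^2 = 4356 <= 4450 < 4489 = 67^2, so 66 <= sqrt(4450) < 67.
floor(sqrt(4450)) = 66.

66


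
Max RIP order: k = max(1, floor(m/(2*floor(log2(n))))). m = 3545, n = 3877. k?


floor(log2(3877)) = 11.
2*11 = 22.
m/(2*floor(log2(n))) = 3545/22 ≈ 161.1364.
floor = 161.
k = max(1, 161) = 161.

161


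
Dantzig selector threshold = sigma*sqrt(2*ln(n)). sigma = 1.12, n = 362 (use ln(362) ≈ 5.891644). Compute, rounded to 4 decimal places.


ln(362) ≈ 5.891644.
2*ln(n) ≈ 11.783288.
sqrt(2*ln(n)) ≈ sqrt(11.783288) ≈ 3.432679.
threshold ≈ 1.12*3.432679 = 3.84460048 ≈ 3.8446.

3.8446


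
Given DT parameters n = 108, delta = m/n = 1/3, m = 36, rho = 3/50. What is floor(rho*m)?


m = 1/3*108 = 36.
rho = 3/50.
rho*m = 3/50*36 = 2.16.
k = floor(2.16) = 2.

2


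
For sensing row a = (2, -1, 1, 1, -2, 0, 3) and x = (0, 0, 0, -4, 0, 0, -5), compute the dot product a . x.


Non-zero terms: ['1*-4', '3*-5']
Products: [-4, -15]
y = sum = -19.

-19


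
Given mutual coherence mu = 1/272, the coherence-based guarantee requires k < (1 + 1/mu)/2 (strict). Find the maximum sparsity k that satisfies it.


1/mu = 272.
1 + 1/mu = 273.
(1 + 1/mu)/2 = 136.5 is not an integer, so k_max = floor(136.5) = 136.

136


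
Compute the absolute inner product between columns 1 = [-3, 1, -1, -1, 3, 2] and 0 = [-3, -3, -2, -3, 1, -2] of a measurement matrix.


Inner product: -3*-3 + 1*-3 + -1*-2 + -1*-3 + 3*1 + 2*-2
Products: [9, -3, 2, 3, 3, -4]
Sum = 10.
|dot| = 10.

10


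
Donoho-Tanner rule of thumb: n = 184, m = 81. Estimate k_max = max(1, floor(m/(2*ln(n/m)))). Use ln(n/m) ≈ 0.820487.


n/m = 184/81.
ln(n/m) ≈ 0.820487.
2*ln(n/m) ≈ 1.640974.
m/(2*ln(n/m)) ≈ 81/1.640974 ≈ 49.3609.
floor = 49.
k_max = max(1, 49) = 49.

49


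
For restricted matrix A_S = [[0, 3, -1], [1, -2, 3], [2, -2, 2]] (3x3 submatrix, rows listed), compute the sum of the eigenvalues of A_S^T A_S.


Sum of eigenvalues of A_S^T A_S = trace(A_S^T A_S) = sum of squared column norms of A_S.
A_S^T A_S diagonal: [5, 17, 14].
trace = 5 + 17 + 14 = 36.

36


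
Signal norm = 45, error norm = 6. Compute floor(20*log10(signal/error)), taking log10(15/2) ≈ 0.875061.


||x||/||e|| = 45/6 = 15/2.
log10(15/2) ≈ 0.875061.
20*log10(||x||/||e||) ≈ 20*0.875061 = 17.50122.
floor(17.50122) = 17.

17


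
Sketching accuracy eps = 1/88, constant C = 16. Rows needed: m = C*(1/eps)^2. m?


1/eps = 88.
(1/eps)^2 = 7744.
m = 16*7744 = 123904.

123904


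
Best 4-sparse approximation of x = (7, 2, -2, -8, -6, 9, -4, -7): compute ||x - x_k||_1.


Sorted |x_i| descending: [9, 8, 7, 7, 6, 4, 2, 2]
Keep top 4: [9, 8, 7, 7]
Tail entries: [6, 4, 2, 2]
L1 error = sum of tail = 14.

14


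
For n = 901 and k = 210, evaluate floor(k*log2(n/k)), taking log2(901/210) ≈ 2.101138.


log2(n/k) = log2(901/210) ≈ 2.101138.
k*log2(n/k) ≈ 210*2.101138 = 441.23898.
floor(441.23898) = 441.

441


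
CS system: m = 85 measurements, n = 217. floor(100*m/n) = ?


100*m/n = 100*85/217 ≈ 39.1705.
floor = 39.

39


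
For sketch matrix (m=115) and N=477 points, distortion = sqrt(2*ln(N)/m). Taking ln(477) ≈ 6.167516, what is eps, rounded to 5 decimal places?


ln(477) ≈ 6.167516.
2*ln(N)/m ≈ 2*6.167516/115 ≈ 0.10726115.
eps = sqrt(0.10726115) ≈ 0.3275075 ≈ 0.32751.

0.32751


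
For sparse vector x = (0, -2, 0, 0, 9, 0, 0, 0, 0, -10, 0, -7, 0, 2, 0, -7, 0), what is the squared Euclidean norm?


Non-zero entries: [(1, -2), (4, 9), (9, -10), (11, -7), (13, 2), (15, -7)]
Squares: [4, 81, 100, 49, 4, 49]
||x||_2^2 = sum = 287.

287


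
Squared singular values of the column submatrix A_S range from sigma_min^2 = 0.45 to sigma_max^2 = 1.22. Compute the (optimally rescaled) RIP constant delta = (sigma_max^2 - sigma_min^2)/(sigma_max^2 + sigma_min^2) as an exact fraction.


lambda_max - lambda_min = 1.22 - 0.45 = 0.77.
lambda_max + lambda_min = 1.22 + 0.45 = 1.67.
delta = 0.77/1.67 = 77/167.

77/167


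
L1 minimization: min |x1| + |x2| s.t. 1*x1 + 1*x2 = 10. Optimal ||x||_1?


Axis intercepts:
  x1 = 10, x2 = 0: L1 = 10
  x1 = 0, x2 = 10: L1 = 10
x* = (10, 0)
||x*||_1 = 10.

10


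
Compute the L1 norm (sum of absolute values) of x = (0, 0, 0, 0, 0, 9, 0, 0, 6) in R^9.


Non-zero entries: [(5, 9), (8, 6)]
Absolute values: [9, 6]
||x||_1 = sum = 15.

15


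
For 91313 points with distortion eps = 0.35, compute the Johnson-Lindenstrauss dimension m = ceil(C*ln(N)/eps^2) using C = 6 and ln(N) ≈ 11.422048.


ln(91313) ≈ 11.422048.
eps^2 = 0.35^2 = 0.1225.
C*ln(N)/eps^2 ≈ 6*11.422048/0.1225 ≈ 559.4472.
m = ceil(559.4472) = 560.

560


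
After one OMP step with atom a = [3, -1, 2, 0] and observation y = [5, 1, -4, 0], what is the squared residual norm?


a^T a = 14.
a^T y = 6.
coeff = 6/14 = 3/7.
||r||^2 = 276/7.

276/7


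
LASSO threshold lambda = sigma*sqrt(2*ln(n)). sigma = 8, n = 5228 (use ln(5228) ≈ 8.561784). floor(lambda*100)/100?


ln(5228) ≈ 8.561784.
2*ln(n) ≈ 17.123568.
sqrt(2*ln(n)) ≈ sqrt(17.123568) ≈ 4.138063.
lambda ≈ 8*4.138063 = 33.104504.
floor(lambda*100)/100 = 33.10.

33.10


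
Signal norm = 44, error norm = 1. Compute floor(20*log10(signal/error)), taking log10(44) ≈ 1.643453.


||x||/||e|| = 44/1 = 44.
log10(44) ≈ 1.643453.
20*log10(||x||/||e||) ≈ 20*1.643453 = 32.86906.
floor(32.86906) = 32.

32


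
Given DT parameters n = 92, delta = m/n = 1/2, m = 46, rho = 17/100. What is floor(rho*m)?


m = 1/2*92 = 46.
rho = 17/100.
rho*m = 17/100*46 = 7.82.
k = floor(7.82) = 7.

7


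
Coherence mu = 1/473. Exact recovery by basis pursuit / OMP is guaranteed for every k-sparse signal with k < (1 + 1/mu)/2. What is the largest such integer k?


1/mu = 473.
1 + 1/mu = 474.
(1 + 1/mu)/2 = 237 is an integer and the inequality is strict, so k_max = 237 - 1 = 236.

236


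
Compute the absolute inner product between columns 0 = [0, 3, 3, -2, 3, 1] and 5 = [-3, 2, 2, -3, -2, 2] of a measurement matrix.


Inner product: 0*-3 + 3*2 + 3*2 + -2*-3 + 3*-2 + 1*2
Products: [0, 6, 6, 6, -6, 2]
Sum = 14.
|dot| = 14.

14


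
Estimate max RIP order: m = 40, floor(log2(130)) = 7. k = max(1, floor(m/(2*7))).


floor(log2(130)) = 7.
2*7 = 14.
m/(2*floor(log2(n))) = 40/14 ≈ 2.8571.
floor = 2.
k = max(1, 2) = 2.

2


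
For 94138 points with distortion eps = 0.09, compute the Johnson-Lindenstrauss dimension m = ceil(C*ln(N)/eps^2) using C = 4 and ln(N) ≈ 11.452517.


ln(94138) ≈ 11.452517.
eps^2 = 0.09^2 = 0.0081.
C*ln(N)/eps^2 ≈ 4*11.452517/0.0081 ≈ 5655.564.
m = ceil(5655.564) = 5656.

5656


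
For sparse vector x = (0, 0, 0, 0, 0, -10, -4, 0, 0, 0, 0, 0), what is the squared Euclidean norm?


Non-zero entries: [(5, -10), (6, -4)]
Squares: [100, 16]
||x||_2^2 = sum = 116.

116


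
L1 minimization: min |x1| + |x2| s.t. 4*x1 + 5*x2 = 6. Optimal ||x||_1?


Axis intercepts:
  x1 = 3/2, x2 = 0: L1 = 3/2
  x1 = 0, x2 = 6/5: L1 = 6/5
x* = (0, 6/5)
||x*||_1 = 6/5.

6/5


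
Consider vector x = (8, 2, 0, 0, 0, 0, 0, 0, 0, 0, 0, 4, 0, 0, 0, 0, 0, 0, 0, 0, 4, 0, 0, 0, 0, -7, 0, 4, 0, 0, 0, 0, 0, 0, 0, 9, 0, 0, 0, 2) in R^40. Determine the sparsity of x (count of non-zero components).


Non-zero positions: [0, 1, 11, 20, 25, 27, 35, 39].
Sparsity = 8.

8


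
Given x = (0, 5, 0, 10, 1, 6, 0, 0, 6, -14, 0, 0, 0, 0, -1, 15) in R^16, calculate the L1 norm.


Non-zero entries: [(1, 5), (3, 10), (4, 1), (5, 6), (8, 6), (9, -14), (14, -1), (15, 15)]
Absolute values: [5, 10, 1, 6, 6, 14, 1, 15]
||x||_1 = sum = 58.

58


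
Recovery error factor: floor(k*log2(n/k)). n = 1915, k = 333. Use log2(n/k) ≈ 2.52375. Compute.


log2(n/k) = log2(1915/333) ≈ 2.52375.
k*log2(n/k) ≈ 333*2.52375 = 840.40875.
floor(840.40875) = 840.

840


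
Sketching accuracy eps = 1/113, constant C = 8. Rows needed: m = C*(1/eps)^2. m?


1/eps = 113.
(1/eps)^2 = 12769.
m = 8*12769 = 102152.

102152


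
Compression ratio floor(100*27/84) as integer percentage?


100*m/n = 100*27/84 ≈ 32.1429.
floor = 32.

32


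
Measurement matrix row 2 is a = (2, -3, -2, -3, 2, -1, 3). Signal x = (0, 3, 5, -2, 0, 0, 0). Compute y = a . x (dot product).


Non-zero terms: ['-3*3', '-2*5', '-3*-2']
Products: [-9, -10, 6]
y = sum = -13.

-13


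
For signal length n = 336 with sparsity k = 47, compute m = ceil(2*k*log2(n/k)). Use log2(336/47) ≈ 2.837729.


log2(n/k) = log2(336/47) ≈ 2.837729.
2*k*log2(n/k) ≈ 2*47*2.837729 = 266.746526.
m = ceil(266.746526) = 267.

267


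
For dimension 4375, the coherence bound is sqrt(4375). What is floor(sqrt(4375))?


66^2 = 4356 <= 4375 < 4489 = 67^2, so 66 <= sqrt(4375) < 67.
floor(sqrt(4375)) = 66.

66


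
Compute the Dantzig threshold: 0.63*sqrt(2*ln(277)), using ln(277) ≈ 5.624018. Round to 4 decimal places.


ln(277) ≈ 5.624018.
2*ln(n) ≈ 11.248036.
sqrt(2*ln(n)) ≈ sqrt(11.248036) ≈ 3.353809.
threshold ≈ 0.63*3.353809 = 2.11289967 ≈ 2.1129.

2.1129


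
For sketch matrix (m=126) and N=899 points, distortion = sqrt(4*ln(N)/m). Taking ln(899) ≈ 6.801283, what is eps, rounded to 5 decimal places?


ln(899) ≈ 6.801283.
4*ln(N)/m ≈ 4*6.801283/126 ≈ 0.21591375.
eps = sqrt(0.21591375) ≈ 0.4646652 ≈ 0.46467.

0.46467


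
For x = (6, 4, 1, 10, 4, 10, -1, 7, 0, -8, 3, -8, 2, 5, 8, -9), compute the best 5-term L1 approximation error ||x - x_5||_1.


Sorted |x_i| descending: [10, 10, 9, 8, 8, 8, 7, 6, 5, 4, 4, 3, 2, 1, 1, 0]
Keep top 5: [10, 10, 9, 8, 8]
Tail entries: [8, 7, 6, 5, 4, 4, 3, 2, 1, 1, 0]
L1 error = sum of tail = 41.

41


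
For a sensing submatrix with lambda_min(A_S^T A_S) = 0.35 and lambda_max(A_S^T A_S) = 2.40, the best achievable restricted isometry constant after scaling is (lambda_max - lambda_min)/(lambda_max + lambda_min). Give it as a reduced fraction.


lambda_max - lambda_min = 2.40 - 0.35 = 2.05.
lambda_max + lambda_min = 2.40 + 0.35 = 2.75.
delta = 2.05/2.75 = 205/275 = 41/55.

41/55


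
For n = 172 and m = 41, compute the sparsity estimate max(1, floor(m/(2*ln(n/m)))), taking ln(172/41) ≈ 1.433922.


n/m = 172/41.
ln(n/m) ≈ 1.433922.
2*ln(n/m) ≈ 2.867844.
m/(2*ln(n/m)) ≈ 41/2.867844 ≈ 14.2965.
floor = 14.
k_max = max(1, 14) = 14.

14


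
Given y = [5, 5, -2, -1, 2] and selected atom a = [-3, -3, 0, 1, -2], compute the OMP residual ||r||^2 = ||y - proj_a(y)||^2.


a^T a = 23.
a^T y = -35.
coeff = -35/23 = -35/23.
||r||^2 = 132/23.

132/23


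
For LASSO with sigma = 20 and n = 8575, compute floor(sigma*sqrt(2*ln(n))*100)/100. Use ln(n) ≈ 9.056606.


ln(8575) ≈ 9.056606.
2*ln(n) ≈ 18.113212.
sqrt(2*ln(n)) ≈ sqrt(18.113212) ≈ 4.255962.
lambda ≈ 20*4.255962 = 85.11924.
floor(lambda*100)/100 = 85.11.

85.11


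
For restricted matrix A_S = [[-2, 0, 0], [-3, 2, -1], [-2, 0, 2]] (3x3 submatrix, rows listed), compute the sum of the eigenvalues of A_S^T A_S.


Sum of eigenvalues of A_S^T A_S = trace(A_S^T A_S) = sum of squared column norms of A_S.
A_S^T A_S diagonal: [17, 4, 5].
trace = 17 + 4 + 5 = 26.

26


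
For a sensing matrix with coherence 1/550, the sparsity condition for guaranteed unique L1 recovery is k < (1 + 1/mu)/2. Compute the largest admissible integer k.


1/mu = 550.
1 + 1/mu = 551.
(1 + 1/mu)/2 = 275.5 is not an integer, so k_max = floor(275.5) = 275.

275


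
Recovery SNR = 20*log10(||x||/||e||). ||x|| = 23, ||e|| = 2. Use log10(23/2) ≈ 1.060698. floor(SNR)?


||x||/||e|| = 23/2.
log10(23/2) ≈ 1.060698.
20*log10(||x||/||e||) ≈ 20*1.060698 = 21.21396.
floor(21.21396) = 21.

21


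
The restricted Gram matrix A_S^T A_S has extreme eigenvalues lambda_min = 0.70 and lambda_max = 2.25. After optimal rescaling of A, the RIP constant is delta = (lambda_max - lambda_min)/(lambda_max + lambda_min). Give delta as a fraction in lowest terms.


lambda_max - lambda_min = 2.25 - 0.70 = 1.55.
lambda_max + lambda_min = 2.25 + 0.70 = 2.95.
delta = 1.55/2.95 = 155/295 = 31/59.

31/59


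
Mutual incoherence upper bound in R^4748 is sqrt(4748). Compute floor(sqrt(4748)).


68^2 = 4624 <= 4748 < 4761 = 69^2, so 68 <= sqrt(4748) < 69.
floor(sqrt(4748)) = 68.

68


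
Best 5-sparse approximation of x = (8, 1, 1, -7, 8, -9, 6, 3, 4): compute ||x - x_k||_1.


Sorted |x_i| descending: [9, 8, 8, 7, 6, 4, 3, 1, 1]
Keep top 5: [9, 8, 8, 7, 6]
Tail entries: [4, 3, 1, 1]
L1 error = sum of tail = 9.

9


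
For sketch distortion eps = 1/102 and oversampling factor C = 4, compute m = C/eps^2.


1/eps = 102.
(1/eps)^2 = 10404.
m = 4*10404 = 41616.

41616


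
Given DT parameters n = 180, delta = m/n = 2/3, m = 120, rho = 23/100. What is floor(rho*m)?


m = 2/3*180 = 120.
rho = 23/100.
rho*m = 23/100*120 = 27.6.
k = floor(27.6) = 27.

27


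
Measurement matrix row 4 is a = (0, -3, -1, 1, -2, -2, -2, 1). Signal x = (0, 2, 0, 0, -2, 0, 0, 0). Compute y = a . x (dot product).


Non-zero terms: ['-3*2', '-2*-2']
Products: [-6, 4]
y = sum = -2.

-2


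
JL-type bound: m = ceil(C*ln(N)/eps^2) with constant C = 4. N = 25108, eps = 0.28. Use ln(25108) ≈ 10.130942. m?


ln(25108) ≈ 10.130942.
eps^2 = 0.28^2 = 0.0784.
C*ln(N)/eps^2 ≈ 4*10.130942/0.0784 ≈ 516.8848.
m = ceil(516.8848) = 517.

517


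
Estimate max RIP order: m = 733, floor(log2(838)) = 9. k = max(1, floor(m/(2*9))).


floor(log2(838)) = 9.
2*9 = 18.
m/(2*floor(log2(n))) = 733/18 ≈ 40.7222.
floor = 40.
k = max(1, 40) = 40.

40


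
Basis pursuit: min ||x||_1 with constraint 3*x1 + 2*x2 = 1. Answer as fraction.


Axis intercepts:
  x1 = 1/3, x2 = 0: L1 = 1/3
  x1 = 0, x2 = 1/2: L1 = 1/2
x* = (1/3, 0)
||x*||_1 = 1/3.

1/3


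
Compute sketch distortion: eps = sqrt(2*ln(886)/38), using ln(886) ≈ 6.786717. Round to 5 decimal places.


ln(886) ≈ 6.786717.
2*ln(N)/m ≈ 2*6.786717/38 ≈ 0.35719563.
eps = sqrt(0.35719563) ≈ 0.5976585 ≈ 0.59766.

0.59766


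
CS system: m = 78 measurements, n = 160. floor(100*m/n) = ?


100*m/n = 100*78/160 ≈ 48.75.
floor = 48.

48


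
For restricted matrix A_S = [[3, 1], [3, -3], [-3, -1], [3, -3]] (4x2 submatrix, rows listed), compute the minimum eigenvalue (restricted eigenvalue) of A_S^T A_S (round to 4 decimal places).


A_S^T A_S = [[36, -12], [-12, 20]].
trace = 56.
det = 576.
disc = trace^2 - 4*det = 3136 - 4*576 = 832.
sqrt(832) ≈ 28.844410.
lam_min = (56 - sqrt(832))/2 ≈ (56 - 28.844410)/2 = 13.577795 ≈ 13.5778.

13.5778


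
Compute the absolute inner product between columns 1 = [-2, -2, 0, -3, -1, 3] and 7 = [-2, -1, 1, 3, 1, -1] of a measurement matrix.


Inner product: -2*-2 + -2*-1 + 0*1 + -3*3 + -1*1 + 3*-1
Products: [4, 2, 0, -9, -1, -3]
Sum = -7.
|dot| = 7.

7


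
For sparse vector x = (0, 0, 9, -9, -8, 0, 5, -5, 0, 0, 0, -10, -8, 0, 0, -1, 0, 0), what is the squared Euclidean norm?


Non-zero entries: [(2, 9), (3, -9), (4, -8), (6, 5), (7, -5), (11, -10), (12, -8), (15, -1)]
Squares: [81, 81, 64, 25, 25, 100, 64, 1]
||x||_2^2 = sum = 441.

441


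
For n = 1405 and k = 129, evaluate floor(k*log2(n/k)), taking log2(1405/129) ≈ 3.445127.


log2(n/k) = log2(1405/129) ≈ 3.445127.
k*log2(n/k) ≈ 129*3.445127 = 444.421383.
floor(444.421383) = 444.

444


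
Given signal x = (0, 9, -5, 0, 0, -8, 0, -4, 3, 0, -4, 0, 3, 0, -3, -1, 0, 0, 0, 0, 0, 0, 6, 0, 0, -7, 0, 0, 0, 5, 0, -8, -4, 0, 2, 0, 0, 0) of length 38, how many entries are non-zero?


Non-zero positions: [1, 2, 5, 7, 8, 10, 12, 14, 15, 22, 25, 29, 31, 32, 34].
Sparsity = 15.

15


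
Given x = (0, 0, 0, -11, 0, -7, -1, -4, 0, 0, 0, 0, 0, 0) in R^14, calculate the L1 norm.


Non-zero entries: [(3, -11), (5, -7), (6, -1), (7, -4)]
Absolute values: [11, 7, 1, 4]
||x||_1 = sum = 23.

23


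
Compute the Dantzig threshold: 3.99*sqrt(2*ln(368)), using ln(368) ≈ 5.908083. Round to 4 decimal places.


ln(368) ≈ 5.908083.
2*ln(n) ≈ 11.816166.
sqrt(2*ln(n)) ≈ sqrt(11.816166) ≈ 3.437465.
threshold ≈ 3.99*3.437465 = 13.71548535 ≈ 13.7155.

13.7155


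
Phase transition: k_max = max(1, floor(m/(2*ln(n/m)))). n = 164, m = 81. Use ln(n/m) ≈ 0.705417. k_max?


n/m = 164/81.
ln(n/m) ≈ 0.705417.
2*ln(n/m) ≈ 1.410834.
m/(2*ln(n/m)) ≈ 81/1.410834 ≈ 57.4128.
floor = 57.
k_max = max(1, 57) = 57.

57


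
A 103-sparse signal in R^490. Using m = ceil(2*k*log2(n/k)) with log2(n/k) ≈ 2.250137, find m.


log2(n/k) = log2(490/103) ≈ 2.250137.
2*k*log2(n/k) ≈ 2*103*2.250137 = 463.528222.
m = ceil(463.528222) = 464.

464


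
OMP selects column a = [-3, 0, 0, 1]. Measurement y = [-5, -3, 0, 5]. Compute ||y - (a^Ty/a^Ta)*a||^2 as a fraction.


a^T a = 10.
a^T y = 20.
coeff = 20/10 = 2.
||r||^2 = 19.

19


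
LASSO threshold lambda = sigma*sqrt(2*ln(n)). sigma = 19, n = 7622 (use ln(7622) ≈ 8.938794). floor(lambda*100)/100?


ln(7622) ≈ 8.938794.
2*ln(n) ≈ 17.877588.
sqrt(2*ln(n)) ≈ sqrt(17.877588) ≈ 4.22819.
lambda ≈ 19*4.22819 = 80.33561.
floor(lambda*100)/100 = 80.33.

80.33


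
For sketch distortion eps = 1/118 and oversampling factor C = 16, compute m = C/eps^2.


1/eps = 118.
(1/eps)^2 = 13924.
m = 16*13924 = 222784.

222784


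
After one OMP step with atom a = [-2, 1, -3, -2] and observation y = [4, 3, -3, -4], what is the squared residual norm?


a^T a = 18.
a^T y = 12.
coeff = 12/18 = 2/3.
||r||^2 = 42.

42


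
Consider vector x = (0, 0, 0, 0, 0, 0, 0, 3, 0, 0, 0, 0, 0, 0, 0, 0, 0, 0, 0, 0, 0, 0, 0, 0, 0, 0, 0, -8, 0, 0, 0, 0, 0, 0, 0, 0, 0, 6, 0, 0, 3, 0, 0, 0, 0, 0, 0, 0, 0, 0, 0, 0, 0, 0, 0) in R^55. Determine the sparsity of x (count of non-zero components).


Non-zero positions: [7, 27, 37, 40].
Sparsity = 4.

4


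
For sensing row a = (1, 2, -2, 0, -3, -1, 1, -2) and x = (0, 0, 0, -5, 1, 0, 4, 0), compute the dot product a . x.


Non-zero terms: ['0*-5', '-3*1', '1*4']
Products: [0, -3, 4]
y = sum = 1.

1


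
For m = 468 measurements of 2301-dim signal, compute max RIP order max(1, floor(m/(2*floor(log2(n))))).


floor(log2(2301)) = 11.
2*11 = 22.
m/(2*floor(log2(n))) = 468/22 ≈ 21.2727.
floor = 21.
k = max(1, 21) = 21.

21


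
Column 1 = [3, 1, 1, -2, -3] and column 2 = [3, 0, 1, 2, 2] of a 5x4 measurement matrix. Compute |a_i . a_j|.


Inner product: 3*3 + 1*0 + 1*1 + -2*2 + -3*2
Products: [9, 0, 1, -4, -6]
Sum = 0.
|dot| = 0.

0


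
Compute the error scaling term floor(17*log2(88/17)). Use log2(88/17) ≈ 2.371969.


log2(n/k) = log2(88/17) ≈ 2.371969.
k*log2(n/k) ≈ 17*2.371969 = 40.323473.
floor(40.323473) = 40.

40


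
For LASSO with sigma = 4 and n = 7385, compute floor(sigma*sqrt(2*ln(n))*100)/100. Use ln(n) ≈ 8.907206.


ln(7385) ≈ 8.907206.
2*ln(n) ≈ 17.814412.
sqrt(2*ln(n)) ≈ sqrt(17.814412) ≈ 4.220712.
lambda ≈ 4*4.220712 = 16.882848.
floor(lambda*100)/100 = 16.88.

16.88


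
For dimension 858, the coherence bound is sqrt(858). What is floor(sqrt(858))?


29^2 = 841 <= 858 < 900 = 30^2, so 29 <= sqrt(858) < 30.
floor(sqrt(858)) = 29.

29


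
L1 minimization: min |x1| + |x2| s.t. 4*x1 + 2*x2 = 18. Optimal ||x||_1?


Axis intercepts:
  x1 = 9/2, x2 = 0: L1 = 9/2
  x1 = 0, x2 = 9: L1 = 9
x* = (9/2, 0)
||x*||_1 = 9/2.

9/2


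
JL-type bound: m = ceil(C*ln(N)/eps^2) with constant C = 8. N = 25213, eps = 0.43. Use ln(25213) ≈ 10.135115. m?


ln(25213) ≈ 10.135115.
eps^2 = 0.43^2 = 0.1849.
C*ln(N)/eps^2 ≈ 8*10.135115/0.1849 ≈ 438.5123.
m = ceil(438.5123) = 439.

439


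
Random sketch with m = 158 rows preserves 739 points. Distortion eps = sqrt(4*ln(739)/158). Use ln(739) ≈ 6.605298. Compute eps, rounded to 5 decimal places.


ln(739) ≈ 6.605298.
4*ln(N)/m ≈ 4*6.605298/158 ≈ 0.16722273.
eps = sqrt(0.16722273) ≈ 0.4089288 ≈ 0.40893.

0.40893


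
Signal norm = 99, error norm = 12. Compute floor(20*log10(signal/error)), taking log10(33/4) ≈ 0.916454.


||x||/||e|| = 99/12 = 33/4.
log10(33/4) ≈ 0.916454.
20*log10(||x||/||e||) ≈ 20*0.916454 = 18.32908.
floor(18.32908) = 18.

18


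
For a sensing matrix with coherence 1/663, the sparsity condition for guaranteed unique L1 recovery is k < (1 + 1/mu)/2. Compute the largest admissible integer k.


1/mu = 663.
1 + 1/mu = 664.
(1 + 1/mu)/2 = 332 is an integer and the inequality is strict, so k_max = 332 - 1 = 331.

331


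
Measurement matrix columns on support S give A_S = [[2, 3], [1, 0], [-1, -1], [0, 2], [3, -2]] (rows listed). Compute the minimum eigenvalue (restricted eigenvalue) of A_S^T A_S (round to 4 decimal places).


A_S^T A_S = [[15, 1], [1, 18]].
trace = 33.
det = 269.
disc = trace^2 - 4*det = 1089 - 4*269 = 13.
sqrt(13) ≈ 3.605551.
lam_min = (33 - sqrt(13))/2 ≈ (33 - 3.605551)/2 = 14.6972245 ≈ 14.6972.

14.6972


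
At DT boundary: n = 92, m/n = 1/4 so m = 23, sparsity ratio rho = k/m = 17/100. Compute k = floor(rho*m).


m = 1/4*92 = 23.
rho = 17/100.
rho*m = 17/100*23 = 3.91.
k = floor(3.91) = 3.

3


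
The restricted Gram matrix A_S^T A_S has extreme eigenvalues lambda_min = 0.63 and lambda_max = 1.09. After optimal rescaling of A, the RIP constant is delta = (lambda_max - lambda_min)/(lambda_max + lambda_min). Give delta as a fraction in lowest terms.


lambda_max - lambda_min = 1.09 - 0.63 = 0.46.
lambda_max + lambda_min = 1.09 + 0.63 = 1.72.
delta = 0.46/1.72 = 46/172 = 23/86.

23/86


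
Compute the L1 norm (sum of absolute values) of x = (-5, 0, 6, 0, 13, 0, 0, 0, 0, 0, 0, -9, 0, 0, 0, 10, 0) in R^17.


Non-zero entries: [(0, -5), (2, 6), (4, 13), (11, -9), (15, 10)]
Absolute values: [5, 6, 13, 9, 10]
||x||_1 = sum = 43.

43


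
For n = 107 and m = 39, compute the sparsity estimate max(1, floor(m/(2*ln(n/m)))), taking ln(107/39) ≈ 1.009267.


n/m = 107/39.
ln(n/m) ≈ 1.009267.
2*ln(n/m) ≈ 2.018534.
m/(2*ln(n/m)) ≈ 39/2.018534 ≈ 19.321.
floor = 19.
k_max = max(1, 19) = 19.

19


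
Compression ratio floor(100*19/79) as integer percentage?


100*m/n = 100*19/79 ≈ 24.0506.
floor = 24.

24


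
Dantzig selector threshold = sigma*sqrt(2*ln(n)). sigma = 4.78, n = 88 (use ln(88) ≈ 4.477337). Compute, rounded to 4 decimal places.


ln(88) ≈ 4.477337.
2*ln(n) ≈ 8.954674.
sqrt(2*ln(n)) ≈ sqrt(8.954674) ≈ 2.992436.
threshold ≈ 4.78*2.992436 = 14.30384408 ≈ 14.3038.

14.3038


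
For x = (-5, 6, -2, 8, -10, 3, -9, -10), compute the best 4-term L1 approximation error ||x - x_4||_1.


Sorted |x_i| descending: [10, 10, 9, 8, 6, 5, 3, 2]
Keep top 4: [10, 10, 9, 8]
Tail entries: [6, 5, 3, 2]
L1 error = sum of tail = 16.

16


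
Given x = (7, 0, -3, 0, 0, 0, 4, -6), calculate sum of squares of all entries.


Non-zero entries: [(0, 7), (2, -3), (6, 4), (7, -6)]
Squares: [49, 9, 16, 36]
||x||_2^2 = sum = 110.

110


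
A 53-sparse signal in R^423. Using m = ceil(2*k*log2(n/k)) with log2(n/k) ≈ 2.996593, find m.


log2(n/k) = log2(423/53) ≈ 2.996593.
2*k*log2(n/k) ≈ 2*53*2.996593 = 317.638858.
m = ceil(317.638858) = 318.

318


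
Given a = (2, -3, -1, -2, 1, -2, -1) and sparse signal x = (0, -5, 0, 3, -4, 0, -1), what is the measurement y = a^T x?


Non-zero terms: ['-3*-5', '-2*3', '1*-4', '-1*-1']
Products: [15, -6, -4, 1]
y = sum = 6.

6


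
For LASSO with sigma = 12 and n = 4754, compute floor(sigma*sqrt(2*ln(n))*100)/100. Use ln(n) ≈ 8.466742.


ln(4754) ≈ 8.466742.
2*ln(n) ≈ 16.933484.
sqrt(2*ln(n)) ≈ sqrt(16.933484) ≈ 4.115031.
lambda ≈ 12*4.115031 = 49.380372.
floor(lambda*100)/100 = 49.38.

49.38


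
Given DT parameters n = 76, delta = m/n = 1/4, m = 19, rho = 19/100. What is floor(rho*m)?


m = 1/4*76 = 19.
rho = 19/100.
rho*m = 19/100*19 = 3.61.
k = floor(3.61) = 3.

3


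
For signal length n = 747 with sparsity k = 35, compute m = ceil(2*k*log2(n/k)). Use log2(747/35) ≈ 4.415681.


log2(n/k) = log2(747/35) ≈ 4.415681.
2*k*log2(n/k) ≈ 2*35*4.415681 = 309.09767.
m = ceil(309.09767) = 310.

310


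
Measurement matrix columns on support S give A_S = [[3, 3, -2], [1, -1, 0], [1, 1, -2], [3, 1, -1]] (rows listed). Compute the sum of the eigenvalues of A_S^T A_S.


Sum of eigenvalues of A_S^T A_S = trace(A_S^T A_S) = sum of squared column norms of A_S.
A_S^T A_S diagonal: [20, 12, 9].
trace = 20 + 12 + 9 = 41.

41


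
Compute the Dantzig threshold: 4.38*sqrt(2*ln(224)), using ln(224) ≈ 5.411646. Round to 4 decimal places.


ln(224) ≈ 5.411646.
2*ln(n) ≈ 10.823292.
sqrt(2*ln(n)) ≈ sqrt(10.823292) ≈ 3.289877.
threshold ≈ 4.38*3.289877 = 14.40966126 ≈ 14.4097.

14.4097


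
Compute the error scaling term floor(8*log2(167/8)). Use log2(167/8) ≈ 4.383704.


log2(n/k) = log2(167/8) ≈ 4.383704.
k*log2(n/k) ≈ 8*4.383704 = 35.069632.
floor(35.069632) = 35.

35


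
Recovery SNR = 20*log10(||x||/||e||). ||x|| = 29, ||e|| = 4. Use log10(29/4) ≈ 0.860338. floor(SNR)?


||x||/||e|| = 29/4.
log10(29/4) ≈ 0.860338.
20*log10(||x||/||e||) ≈ 20*0.860338 = 17.20676.
floor(17.20676) = 17.

17


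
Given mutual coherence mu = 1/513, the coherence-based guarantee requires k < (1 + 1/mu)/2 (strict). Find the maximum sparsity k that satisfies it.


1/mu = 513.
1 + 1/mu = 514.
(1 + 1/mu)/2 = 257 is an integer and the inequality is strict, so k_max = 257 - 1 = 256.

256


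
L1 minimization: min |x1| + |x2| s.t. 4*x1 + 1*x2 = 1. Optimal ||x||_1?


Axis intercepts:
  x1 = 1/4, x2 = 0: L1 = 1/4
  x1 = 0, x2 = 1: L1 = 1
x* = (1/4, 0)
||x*||_1 = 1/4.

1/4


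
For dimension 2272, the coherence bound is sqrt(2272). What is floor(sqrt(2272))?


47^2 = 2209 <= 2272 < 2304 = 48^2, so 47 <= sqrt(2272) < 48.
floor(sqrt(2272)) = 47.

47


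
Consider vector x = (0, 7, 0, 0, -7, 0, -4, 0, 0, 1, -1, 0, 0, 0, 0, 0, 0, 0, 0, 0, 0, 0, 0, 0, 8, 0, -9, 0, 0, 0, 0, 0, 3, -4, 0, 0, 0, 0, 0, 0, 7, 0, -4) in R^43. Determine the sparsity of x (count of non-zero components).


Non-zero positions: [1, 4, 6, 9, 10, 24, 26, 32, 33, 40, 42].
Sparsity = 11.

11


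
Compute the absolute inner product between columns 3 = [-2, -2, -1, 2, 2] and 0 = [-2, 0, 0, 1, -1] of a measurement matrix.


Inner product: -2*-2 + -2*0 + -1*0 + 2*1 + 2*-1
Products: [4, 0, 0, 2, -2]
Sum = 4.
|dot| = 4.

4


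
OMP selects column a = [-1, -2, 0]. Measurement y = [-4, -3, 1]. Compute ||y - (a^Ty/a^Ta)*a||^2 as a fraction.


a^T a = 5.
a^T y = 10.
coeff = 10/5 = 2.
||r||^2 = 6.

6


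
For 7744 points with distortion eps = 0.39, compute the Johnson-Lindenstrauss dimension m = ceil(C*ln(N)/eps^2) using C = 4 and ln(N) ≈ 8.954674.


ln(7744) ≈ 8.954674.
eps^2 = 0.39^2 = 0.1521.
C*ln(N)/eps^2 ≈ 4*8.954674/0.1521 ≈ 235.4944.
m = ceil(235.4944) = 236.

236


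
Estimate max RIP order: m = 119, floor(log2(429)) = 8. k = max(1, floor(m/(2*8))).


floor(log2(429)) = 8.
2*8 = 16.
m/(2*floor(log2(n))) = 119/16 ≈ 7.4375.
floor = 7.
k = max(1, 7) = 7.

7


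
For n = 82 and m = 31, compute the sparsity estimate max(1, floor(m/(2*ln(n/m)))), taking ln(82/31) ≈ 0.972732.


n/m = 82/31.
ln(n/m) ≈ 0.972732.
2*ln(n/m) ≈ 1.945464.
m/(2*ln(n/m)) ≈ 31/1.945464 ≈ 15.9345.
floor = 15.
k_max = max(1, 15) = 15.

15


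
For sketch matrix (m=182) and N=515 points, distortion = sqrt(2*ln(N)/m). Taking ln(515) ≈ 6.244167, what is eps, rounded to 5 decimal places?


ln(515) ≈ 6.244167.
2*ln(N)/m ≈ 2*6.244167/182 ≈ 0.06861722.
eps = sqrt(0.06861722) ≈ 0.2619489 ≈ 0.26195.

0.26195
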